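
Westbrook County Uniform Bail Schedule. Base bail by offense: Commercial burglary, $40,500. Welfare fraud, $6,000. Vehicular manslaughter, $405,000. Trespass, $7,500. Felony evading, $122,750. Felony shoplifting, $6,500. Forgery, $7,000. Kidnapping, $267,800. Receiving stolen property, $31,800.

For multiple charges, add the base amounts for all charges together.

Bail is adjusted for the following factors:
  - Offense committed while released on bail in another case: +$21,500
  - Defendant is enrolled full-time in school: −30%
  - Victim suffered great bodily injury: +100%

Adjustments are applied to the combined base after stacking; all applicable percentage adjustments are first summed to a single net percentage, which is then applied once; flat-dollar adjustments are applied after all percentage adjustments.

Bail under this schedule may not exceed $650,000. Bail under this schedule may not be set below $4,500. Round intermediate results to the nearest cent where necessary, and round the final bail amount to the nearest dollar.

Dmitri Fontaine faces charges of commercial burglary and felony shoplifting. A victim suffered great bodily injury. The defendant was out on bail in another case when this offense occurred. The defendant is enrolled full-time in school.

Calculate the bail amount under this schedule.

$101,400

Base amounts from the schedule: commercial burglary $40,500; felony shoplifting $6,500.
Stacking rule: sum of all bases. $40,500 + $6,500 = $47,000.
Net percentage adjustment: −30% +100% = +70%. $47,000 × 1.7 = $79,900.
Offense committed while released on bail in another case (+$21,500 flat): $79,900 + $21,500 = $101,400.
$101,400 is within the $650,000 maximum.
$101,400 is at or above the $4,500 minimum.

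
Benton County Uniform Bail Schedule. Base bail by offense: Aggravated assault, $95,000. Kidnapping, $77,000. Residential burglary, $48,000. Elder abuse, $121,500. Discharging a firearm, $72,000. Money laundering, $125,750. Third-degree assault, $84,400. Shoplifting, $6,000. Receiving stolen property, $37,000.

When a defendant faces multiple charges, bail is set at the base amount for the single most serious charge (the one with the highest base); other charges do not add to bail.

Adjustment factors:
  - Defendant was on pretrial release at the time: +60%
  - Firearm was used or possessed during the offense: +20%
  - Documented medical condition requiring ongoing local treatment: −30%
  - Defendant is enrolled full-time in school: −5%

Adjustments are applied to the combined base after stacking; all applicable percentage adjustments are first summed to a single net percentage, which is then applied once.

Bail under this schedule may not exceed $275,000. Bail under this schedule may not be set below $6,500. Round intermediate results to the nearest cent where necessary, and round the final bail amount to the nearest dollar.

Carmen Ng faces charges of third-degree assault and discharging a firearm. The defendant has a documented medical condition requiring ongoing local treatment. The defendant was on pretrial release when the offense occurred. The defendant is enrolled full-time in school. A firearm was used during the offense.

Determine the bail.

$122,380

Base amounts from the schedule: third-degree assault $84,400; discharging a firearm $72,000.
Stacking rule: use the highest base only. Highest is third-degree assault at $84,400. Combined base = $84,400.
Net percentage adjustment: +60% +20% −30% −5% = +45%. $84,400 × 1.45 = $122,380.
$122,380 is within the $275,000 maximum.
$122,380 is at or above the $6,500 minimum.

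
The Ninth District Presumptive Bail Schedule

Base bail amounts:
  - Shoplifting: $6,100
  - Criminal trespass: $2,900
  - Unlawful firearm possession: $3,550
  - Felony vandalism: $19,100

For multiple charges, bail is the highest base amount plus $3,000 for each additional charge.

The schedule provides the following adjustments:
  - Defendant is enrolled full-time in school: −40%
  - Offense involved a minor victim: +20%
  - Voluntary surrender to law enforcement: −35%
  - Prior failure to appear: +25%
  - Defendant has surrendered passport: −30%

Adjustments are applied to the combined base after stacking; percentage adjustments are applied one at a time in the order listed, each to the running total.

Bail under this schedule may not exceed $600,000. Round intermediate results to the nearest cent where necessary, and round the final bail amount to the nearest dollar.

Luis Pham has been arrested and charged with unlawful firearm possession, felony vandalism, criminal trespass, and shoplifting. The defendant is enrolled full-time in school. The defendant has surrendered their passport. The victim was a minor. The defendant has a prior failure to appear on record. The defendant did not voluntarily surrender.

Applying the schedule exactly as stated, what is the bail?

Base amounts from the schedule: unlawful firearm possession $3,550; felony vandalism $19,100; criminal trespass $2,900; shoplifting $6,100.
Stacking rule: highest base plus $3,000 per additional charge. Highest is felony vandalism at $19,100; 3 additional charges → +$9,000. Combined base = $28,100.
Defendant is enrolled full-time in school (−40%): $28,100 × 0.6 = $16,860.
Offense involved a minor victim (+20%): $16,860 × 1.2 = $20,232.
Prior failure to appear (+25%): $20,232 × 1.25 = $25,290.
Defendant has surrendered passport (−30%): $25,290 × 0.7 = $17,703.
$17,703 is within the $600,000 maximum.

$17,703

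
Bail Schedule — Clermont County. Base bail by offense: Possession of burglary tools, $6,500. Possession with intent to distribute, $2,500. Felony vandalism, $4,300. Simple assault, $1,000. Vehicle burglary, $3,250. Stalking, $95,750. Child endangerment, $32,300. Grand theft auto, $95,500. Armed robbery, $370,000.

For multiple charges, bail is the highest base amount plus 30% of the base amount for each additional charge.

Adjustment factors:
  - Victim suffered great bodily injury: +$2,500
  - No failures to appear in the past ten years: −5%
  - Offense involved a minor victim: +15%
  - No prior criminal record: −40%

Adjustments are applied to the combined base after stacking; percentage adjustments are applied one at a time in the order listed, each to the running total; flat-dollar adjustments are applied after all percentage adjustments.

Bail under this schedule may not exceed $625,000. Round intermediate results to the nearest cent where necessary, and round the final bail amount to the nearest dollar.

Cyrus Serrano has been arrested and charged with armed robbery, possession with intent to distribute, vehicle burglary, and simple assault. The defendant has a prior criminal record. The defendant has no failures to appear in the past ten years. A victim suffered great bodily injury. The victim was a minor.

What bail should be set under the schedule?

Base amounts from the schedule: armed robbery $370,000; possession with intent to distribute $2,500; vehicle burglary $3,250; simple assault $1,000.
Stacking rule: highest base plus 30% of each additional charge. Highest is armed robbery at $370,000. Additional: $2,500 × 30% = $750; $3,250 × 30% = $975; $1,000 × 30% = $300. Combined base = $370,000 + $2,025 = $372,025.
No failures to appear in the past ten years (−5%): $372,025 × 0.95 = $353,423.75.
Offense involved a minor victim (+15%): $353,423.75 × 1.15 = $406,437.31.
Victim suffered great bodily injury (+$2,500 flat): $406,437.31 + $2,500 = $408,937.31.
$408,937.31 is within the $625,000 maximum.
Rounded to the nearest dollar: $408,937.

$408,937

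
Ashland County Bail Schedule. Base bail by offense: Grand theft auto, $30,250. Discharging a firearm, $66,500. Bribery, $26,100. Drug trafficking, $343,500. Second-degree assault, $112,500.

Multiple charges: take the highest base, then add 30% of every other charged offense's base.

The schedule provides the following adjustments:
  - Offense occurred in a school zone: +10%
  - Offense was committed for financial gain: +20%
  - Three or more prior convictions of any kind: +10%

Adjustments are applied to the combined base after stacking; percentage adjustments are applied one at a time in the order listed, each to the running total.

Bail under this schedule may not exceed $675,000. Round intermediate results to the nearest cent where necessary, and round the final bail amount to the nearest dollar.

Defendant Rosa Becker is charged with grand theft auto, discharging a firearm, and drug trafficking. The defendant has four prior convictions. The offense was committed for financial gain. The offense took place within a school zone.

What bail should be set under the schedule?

$540,906

Base amounts from the schedule: grand theft auto $30,250; discharging a firearm $66,500; drug trafficking $343,500.
Stacking rule: highest base plus 30% of each additional charge. Highest is drug trafficking at $343,500. Additional: $30,250 × 30% = $9,075; $66,500 × 30% = $19,950. Combined base = $343,500 + $29,025 = $372,525.
Offense occurred in a school zone (+10%): $372,525 × 1.1 = $409,777.50.
Offense was committed for financial gain (+20%): $409,777.50 × 1.2 = $491,733.
Three or more prior convictions of any kind (+10%): $491,733 × 1.1 = $540,906.30.
$540,906.30 is within the $675,000 maximum.
Rounded to the nearest dollar: $540,906.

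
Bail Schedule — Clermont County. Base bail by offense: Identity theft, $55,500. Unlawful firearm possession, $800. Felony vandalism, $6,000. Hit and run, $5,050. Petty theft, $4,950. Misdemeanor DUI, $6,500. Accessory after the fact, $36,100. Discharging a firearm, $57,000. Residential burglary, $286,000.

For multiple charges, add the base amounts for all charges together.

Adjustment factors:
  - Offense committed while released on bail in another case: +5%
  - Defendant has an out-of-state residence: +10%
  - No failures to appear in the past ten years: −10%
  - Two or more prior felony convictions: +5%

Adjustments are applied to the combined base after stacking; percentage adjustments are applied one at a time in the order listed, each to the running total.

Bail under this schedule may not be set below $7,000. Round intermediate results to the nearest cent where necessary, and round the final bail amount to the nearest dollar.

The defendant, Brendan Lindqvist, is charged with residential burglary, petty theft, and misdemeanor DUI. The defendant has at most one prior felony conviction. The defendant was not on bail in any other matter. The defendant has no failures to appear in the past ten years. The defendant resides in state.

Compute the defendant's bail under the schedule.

$267,705

Base amounts from the schedule: residential burglary $286,000; petty theft $4,950; misdemeanor DUI $6,500.
Stacking rule: sum of all bases. $286,000 + $4,950 + $6,500 = $297,450.
No failures to appear in the past ten years (−10%): $297,450 × 0.9 = $267,705.
$267,705 is at or above the $7,000 minimum.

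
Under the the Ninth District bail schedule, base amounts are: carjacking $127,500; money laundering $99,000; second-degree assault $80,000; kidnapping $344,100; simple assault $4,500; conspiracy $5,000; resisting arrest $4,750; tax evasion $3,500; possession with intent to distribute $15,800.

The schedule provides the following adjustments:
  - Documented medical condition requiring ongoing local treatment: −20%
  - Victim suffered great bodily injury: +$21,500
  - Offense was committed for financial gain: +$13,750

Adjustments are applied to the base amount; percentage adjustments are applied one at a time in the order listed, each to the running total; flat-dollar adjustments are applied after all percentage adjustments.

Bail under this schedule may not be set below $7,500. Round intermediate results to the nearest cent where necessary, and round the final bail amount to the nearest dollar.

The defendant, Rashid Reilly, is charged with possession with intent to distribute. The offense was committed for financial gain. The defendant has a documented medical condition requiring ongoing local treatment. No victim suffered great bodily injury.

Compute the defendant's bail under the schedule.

Base amounts from the schedule: possession with intent to distribute $15,800.
Single charge. Combined base = $15,800.
Documented medical condition requiring ongoing local treatment (−20%): $15,800 × 0.8 = $12,640.
Offense was committed for financial gain (+$13,750 flat): $12,640 + $13,750 = $26,390.
$26,390 is at or above the $7,500 minimum.

$26,390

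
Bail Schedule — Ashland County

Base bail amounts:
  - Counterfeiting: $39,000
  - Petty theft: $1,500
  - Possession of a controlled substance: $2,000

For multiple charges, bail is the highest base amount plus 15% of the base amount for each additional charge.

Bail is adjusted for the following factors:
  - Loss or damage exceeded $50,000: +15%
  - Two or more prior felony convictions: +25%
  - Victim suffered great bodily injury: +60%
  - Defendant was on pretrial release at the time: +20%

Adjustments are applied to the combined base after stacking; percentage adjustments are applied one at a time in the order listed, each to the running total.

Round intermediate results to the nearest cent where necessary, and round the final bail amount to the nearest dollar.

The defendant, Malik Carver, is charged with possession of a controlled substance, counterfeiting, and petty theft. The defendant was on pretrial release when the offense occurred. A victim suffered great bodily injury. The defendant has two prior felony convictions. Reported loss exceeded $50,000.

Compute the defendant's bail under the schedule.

Base amounts from the schedule: possession of a controlled substance $2,000; counterfeiting $39,000; petty theft $1,500.
Stacking rule: highest base plus 15% of each additional charge. Highest is counterfeiting at $39,000. Additional: $2,000 × 15% = $300; $1,500 × 15% = $225. Combined base = $39,000 + $525 = $39,525.
Loss or damage exceeded $50,000 (+15%): $39,525 × 1.15 = $45,453.75.
Two or more prior felony convictions (+25%): $45,453.75 × 1.25 = $56,817.19.
Victim suffered great bodily injury (+60%): $56,817.19 × 1.6 = $90,907.50.
Defendant was on pretrial release at the time (+20%): $90,907.50 × 1.2 = $109,089.

$109,089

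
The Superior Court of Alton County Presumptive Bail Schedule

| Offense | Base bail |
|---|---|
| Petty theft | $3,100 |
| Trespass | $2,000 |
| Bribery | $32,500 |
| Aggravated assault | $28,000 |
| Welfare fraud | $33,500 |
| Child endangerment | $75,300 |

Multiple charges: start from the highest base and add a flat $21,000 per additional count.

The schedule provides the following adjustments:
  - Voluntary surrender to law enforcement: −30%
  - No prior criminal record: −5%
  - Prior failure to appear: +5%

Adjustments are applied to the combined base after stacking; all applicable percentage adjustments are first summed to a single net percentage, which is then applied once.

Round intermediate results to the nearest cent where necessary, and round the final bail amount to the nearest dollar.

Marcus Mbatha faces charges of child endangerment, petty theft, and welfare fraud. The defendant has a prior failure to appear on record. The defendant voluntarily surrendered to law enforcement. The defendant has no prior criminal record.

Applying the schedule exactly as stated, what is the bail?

Base amounts from the schedule: child endangerment $75,300; petty theft $3,100; welfare fraud $33,500.
Stacking rule: highest base plus $21,000 per additional charge. Highest is child endangerment at $75,300; 2 additional charges → +$42,000. Combined base = $117,300.
Net percentage adjustment: −30% −5% +5% = −30%. $117,300 × 0.7 = $82,110.

$82,110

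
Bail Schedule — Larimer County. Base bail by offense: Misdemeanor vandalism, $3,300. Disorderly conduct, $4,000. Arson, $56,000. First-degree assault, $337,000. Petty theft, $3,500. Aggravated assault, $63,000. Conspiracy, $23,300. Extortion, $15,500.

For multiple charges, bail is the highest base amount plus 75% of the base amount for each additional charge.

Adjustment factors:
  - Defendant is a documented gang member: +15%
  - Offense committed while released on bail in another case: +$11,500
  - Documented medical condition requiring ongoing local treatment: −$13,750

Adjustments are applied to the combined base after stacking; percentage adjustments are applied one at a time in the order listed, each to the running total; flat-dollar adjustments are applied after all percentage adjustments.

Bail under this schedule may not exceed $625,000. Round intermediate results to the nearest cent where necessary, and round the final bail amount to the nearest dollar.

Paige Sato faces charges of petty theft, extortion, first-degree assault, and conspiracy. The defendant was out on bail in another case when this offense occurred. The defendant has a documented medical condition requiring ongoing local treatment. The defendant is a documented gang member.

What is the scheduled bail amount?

$421,784

Base amounts from the schedule: petty theft $3,500; extortion $15,500; first-degree assault $337,000; conspiracy $23,300.
Stacking rule: highest base plus 75% of each additional charge. Highest is first-degree assault at $337,000. Additional: $3,500 × 75% = $2,625; $15,500 × 75% = $11,625; $23,300 × 75% = $17,475. Combined base = $337,000 + $31,725 = $368,725.
Defendant is a documented gang member (+15%): $368,725 × 1.15 = $424,033.75.
Offense committed while released on bail in another case (+$11,500 flat): $424,033.75 + $11,500 = $435,533.75.
Documented medical condition requiring ongoing local treatment (−$13,750 flat): $435,533.75 − $13,750 = $421,783.75.
$421,783.75 is within the $625,000 maximum.
Rounded to the nearest dollar: $421,784.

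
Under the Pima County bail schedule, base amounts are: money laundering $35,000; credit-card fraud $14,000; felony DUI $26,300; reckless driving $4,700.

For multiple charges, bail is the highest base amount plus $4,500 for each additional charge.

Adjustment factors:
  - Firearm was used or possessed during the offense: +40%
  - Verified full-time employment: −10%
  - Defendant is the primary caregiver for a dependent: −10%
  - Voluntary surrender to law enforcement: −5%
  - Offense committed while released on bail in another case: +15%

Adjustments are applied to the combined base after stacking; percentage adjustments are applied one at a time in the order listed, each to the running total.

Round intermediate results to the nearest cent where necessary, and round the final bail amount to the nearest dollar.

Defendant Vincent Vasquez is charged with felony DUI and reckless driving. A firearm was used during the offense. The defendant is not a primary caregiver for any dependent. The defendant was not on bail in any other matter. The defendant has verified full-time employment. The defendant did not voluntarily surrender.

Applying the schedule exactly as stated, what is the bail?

$38,808

Base amounts from the schedule: felony DUI $26,300; reckless driving $4,700.
Stacking rule: highest base plus $4,500 per additional charge. Highest is felony DUI at $26,300; 1 additional charge → +$4,500. Combined base = $30,800.
Firearm was used or possessed during the offense (+40%): $30,800 × 1.4 = $43,120.
Verified full-time employment (−10%): $43,120 × 0.9 = $38,808.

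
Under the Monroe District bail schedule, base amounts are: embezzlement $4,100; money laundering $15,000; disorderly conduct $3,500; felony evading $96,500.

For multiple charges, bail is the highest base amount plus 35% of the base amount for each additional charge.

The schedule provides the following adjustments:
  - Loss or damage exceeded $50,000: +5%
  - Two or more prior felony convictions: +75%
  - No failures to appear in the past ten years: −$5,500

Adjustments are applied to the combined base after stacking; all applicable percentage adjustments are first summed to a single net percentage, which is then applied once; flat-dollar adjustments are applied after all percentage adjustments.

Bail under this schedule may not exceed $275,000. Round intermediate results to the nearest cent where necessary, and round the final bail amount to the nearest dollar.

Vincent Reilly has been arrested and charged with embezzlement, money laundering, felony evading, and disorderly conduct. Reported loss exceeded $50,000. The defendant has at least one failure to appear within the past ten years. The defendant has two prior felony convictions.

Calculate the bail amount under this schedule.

$187,938

Base amounts from the schedule: embezzlement $4,100; money laundering $15,000; felony evading $96,500; disorderly conduct $3,500.
Stacking rule: highest base plus 35% of each additional charge. Highest is felony evading at $96,500. Additional: $4,100 × 35% = $1,435; $15,000 × 35% = $5,250; $3,500 × 35% = $1,225. Combined base = $96,500 + $7,910 = $104,410.
Net percentage adjustment: +5% +75% = +80%. $104,410 × 1.8 = $187,938.
$187,938 is within the $275,000 maximum.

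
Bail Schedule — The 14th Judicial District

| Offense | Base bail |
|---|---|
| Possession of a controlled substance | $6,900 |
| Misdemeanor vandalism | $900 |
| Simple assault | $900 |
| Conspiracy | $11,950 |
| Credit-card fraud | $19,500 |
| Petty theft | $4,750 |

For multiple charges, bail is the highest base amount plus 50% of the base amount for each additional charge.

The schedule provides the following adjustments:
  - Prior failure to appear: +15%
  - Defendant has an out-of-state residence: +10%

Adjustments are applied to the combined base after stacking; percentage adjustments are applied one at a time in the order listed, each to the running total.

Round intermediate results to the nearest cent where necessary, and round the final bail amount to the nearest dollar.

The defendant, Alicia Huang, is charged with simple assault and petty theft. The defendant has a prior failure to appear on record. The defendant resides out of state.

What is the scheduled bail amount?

Base amounts from the schedule: simple assault $900; petty theft $4,750.
Stacking rule: highest base plus 50% of each additional charge. Highest is petty theft at $4,750. Additional: $900 × 50% = $450. Combined base = $4,750 + $450 = $5,200.
Prior failure to appear (+15%): $5,200 × 1.15 = $5,980.
Defendant has an out-of-state residence (+10%): $5,980 × 1.1 = $6,578.

$6,578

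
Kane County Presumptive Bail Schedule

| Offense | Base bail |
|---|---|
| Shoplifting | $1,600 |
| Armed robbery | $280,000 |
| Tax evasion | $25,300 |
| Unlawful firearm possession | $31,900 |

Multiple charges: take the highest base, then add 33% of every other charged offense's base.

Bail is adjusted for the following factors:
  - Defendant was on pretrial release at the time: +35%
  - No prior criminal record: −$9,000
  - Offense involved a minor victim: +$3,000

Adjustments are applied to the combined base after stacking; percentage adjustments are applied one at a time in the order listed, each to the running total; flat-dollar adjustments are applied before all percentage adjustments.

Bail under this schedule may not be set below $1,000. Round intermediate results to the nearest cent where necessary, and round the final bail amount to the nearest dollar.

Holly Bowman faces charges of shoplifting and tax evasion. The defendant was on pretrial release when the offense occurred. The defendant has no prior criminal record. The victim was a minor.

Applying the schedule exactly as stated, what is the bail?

Base amounts from the schedule: shoplifting $1,600; tax evasion $25,300.
Stacking rule: highest base plus 33% of each additional charge. Highest is tax evasion at $25,300. Additional: $1,600 × 33% = $528. Combined base = $25,300 + $528 = $25,828.
No prior criminal record (−$9,000 flat): $25,828 − $9,000 = $16,828.
Offense involved a minor victim (+$3,000 flat): $16,828 + $3,000 = $19,828.
Defendant was on pretrial release at the time (+35%): $19,828 × 1.35 = $26,767.80.
$26,767.80 is at or above the $1,000 minimum.
Rounded to the nearest dollar: $26,768.

$26,768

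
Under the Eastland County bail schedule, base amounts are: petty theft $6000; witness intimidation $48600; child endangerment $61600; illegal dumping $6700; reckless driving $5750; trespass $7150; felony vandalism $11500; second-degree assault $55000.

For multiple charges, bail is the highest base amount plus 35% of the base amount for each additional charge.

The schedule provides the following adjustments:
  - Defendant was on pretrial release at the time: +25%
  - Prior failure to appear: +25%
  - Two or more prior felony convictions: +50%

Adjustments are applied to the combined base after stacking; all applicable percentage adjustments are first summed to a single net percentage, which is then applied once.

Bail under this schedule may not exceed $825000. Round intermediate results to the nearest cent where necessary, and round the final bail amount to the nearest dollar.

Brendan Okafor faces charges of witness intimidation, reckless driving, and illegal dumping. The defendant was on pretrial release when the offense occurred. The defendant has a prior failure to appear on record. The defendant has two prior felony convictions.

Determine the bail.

Base amounts from the schedule: witness intimidation $48600; reckless driving $5750; illegal dumping $6700.
Stacking rule: highest base plus 35% of each additional charge. Highest is witness intimidation at $48600. Additional: $5750 × 35% = $2012.50; $6700 × 35% = $2345. Combined base = $48600 + $4357.50 = $52957.50.
Net percentage adjustment: +25% +25% +50% = +100%. $52957.50 × 2 = $105915.
$105915 is within the $825000 maximum.

$105915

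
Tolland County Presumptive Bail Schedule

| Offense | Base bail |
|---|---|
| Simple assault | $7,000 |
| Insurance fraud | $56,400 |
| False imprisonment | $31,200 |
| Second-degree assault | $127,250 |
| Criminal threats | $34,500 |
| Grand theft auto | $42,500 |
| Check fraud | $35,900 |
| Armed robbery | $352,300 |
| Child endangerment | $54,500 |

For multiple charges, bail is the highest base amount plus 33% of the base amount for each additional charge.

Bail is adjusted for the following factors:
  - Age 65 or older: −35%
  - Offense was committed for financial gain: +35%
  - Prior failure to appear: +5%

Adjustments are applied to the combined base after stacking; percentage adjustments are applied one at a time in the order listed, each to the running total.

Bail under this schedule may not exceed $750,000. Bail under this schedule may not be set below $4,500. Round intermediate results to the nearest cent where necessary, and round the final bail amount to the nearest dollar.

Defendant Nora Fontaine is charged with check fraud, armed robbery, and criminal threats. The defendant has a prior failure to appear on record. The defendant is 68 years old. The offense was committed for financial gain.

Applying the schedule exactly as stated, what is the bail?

$346,006

Base amounts from the schedule: check fraud $35,900; armed robbery $352,300; criminal threats $34,500.
Stacking rule: highest base plus 33% of each additional charge. Highest is armed robbery at $352,300. Additional: $35,900 × 33% = $11,847; $34,500 × 33% = $11,385. Combined base = $352,300 + $23,232 = $375,532.
Age 65 or older (−35%): $375,532 × 0.65 = $244,095.80.
Offense was committed for financial gain (+35%): $244,095.80 × 1.35 = $329,529.33.
Prior failure to appear (+5%): $329,529.33 × 1.05 = $346,005.80.
$346,005.80 is within the $750,000 maximum.
$346,005.80 is at or above the $4,500 minimum.
Rounded to the nearest dollar: $346,006.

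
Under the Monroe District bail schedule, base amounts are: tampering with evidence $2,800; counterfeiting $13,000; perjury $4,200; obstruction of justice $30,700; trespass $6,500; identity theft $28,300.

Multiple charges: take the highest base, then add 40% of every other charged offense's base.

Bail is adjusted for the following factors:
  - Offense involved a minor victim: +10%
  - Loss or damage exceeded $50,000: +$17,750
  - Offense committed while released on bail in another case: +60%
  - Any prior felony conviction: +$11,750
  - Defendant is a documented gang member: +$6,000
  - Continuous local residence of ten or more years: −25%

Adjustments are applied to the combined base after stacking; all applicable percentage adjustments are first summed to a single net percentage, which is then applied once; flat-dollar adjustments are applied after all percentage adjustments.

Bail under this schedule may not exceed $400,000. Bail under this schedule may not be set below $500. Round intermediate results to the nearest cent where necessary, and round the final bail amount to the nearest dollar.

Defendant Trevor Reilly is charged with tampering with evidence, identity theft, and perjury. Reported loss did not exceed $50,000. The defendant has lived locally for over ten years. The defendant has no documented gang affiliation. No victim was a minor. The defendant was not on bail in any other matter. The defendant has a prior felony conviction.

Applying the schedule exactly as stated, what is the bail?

Base amounts from the schedule: tampering with evidence $2,800; identity theft $28,300; perjury $4,200.
Stacking rule: highest base plus 40% of each additional charge. Highest is identity theft at $28,300. Additional: $2,800 × 40% = $1,120; $4,200 × 40% = $1,680. Combined base = $28,300 + $2,800 = $31,100.
Continuous local residence of ten or more years (−25%): $31,100 × 0.75 = $23,325.
Any prior felony conviction (+$11,750 flat): $23,325 + $11,750 = $35,075.
$35,075 is within the $400,000 maximum.
$35,075 is at or above the $500 minimum.

$35,075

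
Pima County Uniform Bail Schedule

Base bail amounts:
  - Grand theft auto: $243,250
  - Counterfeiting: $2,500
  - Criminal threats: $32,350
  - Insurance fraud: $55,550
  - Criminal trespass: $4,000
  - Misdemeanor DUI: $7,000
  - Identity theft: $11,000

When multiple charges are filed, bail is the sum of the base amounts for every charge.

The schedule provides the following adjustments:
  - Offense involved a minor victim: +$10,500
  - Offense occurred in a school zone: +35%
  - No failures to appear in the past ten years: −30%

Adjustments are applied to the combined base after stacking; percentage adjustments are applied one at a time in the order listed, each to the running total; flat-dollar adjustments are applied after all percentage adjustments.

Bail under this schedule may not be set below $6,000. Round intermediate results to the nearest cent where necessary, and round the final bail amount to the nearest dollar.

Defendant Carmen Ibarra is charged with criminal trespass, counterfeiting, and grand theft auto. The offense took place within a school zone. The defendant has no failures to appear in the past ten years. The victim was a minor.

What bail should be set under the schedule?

Base amounts from the schedule: criminal trespass $4,000; counterfeiting $2,500; grand theft auto $243,250.
Stacking rule: sum of all bases. $4,000 + $2,500 + $243,250 = $249,750.
Offense occurred in a school zone (+35%): $249,750 × 1.35 = $337,162.50.
No failures to appear in the past ten years (−30%): $337,162.50 × 0.7 = $236,013.75.
Offense involved a minor victim (+$10,500 flat): $236,013.75 + $10,500 = $246,513.75.
$246,513.75 is at or above the $6,000 minimum.
Rounded to the nearest dollar: $246,514.

$246,514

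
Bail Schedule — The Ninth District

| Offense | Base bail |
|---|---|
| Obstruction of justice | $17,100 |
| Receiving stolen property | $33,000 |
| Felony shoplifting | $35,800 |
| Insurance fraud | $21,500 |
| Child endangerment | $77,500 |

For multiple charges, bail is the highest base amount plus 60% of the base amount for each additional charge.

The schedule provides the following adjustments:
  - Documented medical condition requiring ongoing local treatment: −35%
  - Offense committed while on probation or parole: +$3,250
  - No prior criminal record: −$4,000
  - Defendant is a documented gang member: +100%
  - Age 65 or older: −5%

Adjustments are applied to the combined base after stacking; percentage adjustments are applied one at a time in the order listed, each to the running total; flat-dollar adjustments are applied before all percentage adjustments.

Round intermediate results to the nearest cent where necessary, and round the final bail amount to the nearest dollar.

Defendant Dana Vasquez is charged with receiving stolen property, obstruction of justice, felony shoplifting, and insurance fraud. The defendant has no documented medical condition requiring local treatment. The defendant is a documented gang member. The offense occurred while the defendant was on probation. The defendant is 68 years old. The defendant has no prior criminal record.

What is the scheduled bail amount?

$148,219

Base amounts from the schedule: receiving stolen property $33,000; obstruction of justice $17,100; felony shoplifting $35,800; insurance fraud $21,500.
Stacking rule: highest base plus 60% of each additional charge. Highest is felony shoplifting at $35,800. Additional: $33,000 × 60% = $19,800; $17,100 × 60% = $10,260; $21,500 × 60% = $12,900. Combined base = $35,800 + $42,960 = $78,760.
Offense committed while on probation or parole (+$3,250 flat): $78,760 + $3,250 = $82,010.
No prior criminal record (−$4,000 flat): $82,010 − $4,000 = $78,010.
Defendant is a documented gang member (+100%): $78,010 × 2 = $156,020.
Age 65 or older (−5%): $156,020 × 0.95 = $148,219.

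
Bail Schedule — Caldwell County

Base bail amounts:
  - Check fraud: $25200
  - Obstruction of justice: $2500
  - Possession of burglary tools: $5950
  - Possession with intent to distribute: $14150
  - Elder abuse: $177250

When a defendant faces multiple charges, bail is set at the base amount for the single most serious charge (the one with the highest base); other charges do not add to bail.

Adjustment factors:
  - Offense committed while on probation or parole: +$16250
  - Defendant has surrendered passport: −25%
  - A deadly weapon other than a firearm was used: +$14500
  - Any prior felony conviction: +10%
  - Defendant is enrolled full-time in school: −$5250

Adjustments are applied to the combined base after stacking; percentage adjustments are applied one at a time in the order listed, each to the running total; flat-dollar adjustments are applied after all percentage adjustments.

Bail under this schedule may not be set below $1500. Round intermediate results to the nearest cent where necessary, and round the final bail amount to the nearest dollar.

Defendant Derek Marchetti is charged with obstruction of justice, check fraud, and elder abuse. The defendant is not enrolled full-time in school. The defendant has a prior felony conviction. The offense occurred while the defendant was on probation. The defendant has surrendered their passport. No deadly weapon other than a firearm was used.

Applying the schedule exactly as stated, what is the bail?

Base amounts from the schedule: obstruction of justice $2500; check fraud $25200; elder abuse $177250.
Stacking rule: use the highest base only. Highest is elder abuse at $177250. Combined base = $177250.
Defendant has surrendered passport (−25%): $177250 × 0.75 = $132937.50.
Any prior felony conviction (+10%): $132937.50 × 1.1 = $146231.25.
Offense committed while on probation or parole (+$16250 flat): $146231.25 + $16250 = $162481.25.
$162481.25 is at or above the $1500 minimum.
Rounded to the nearest dollar: $162481.

$162481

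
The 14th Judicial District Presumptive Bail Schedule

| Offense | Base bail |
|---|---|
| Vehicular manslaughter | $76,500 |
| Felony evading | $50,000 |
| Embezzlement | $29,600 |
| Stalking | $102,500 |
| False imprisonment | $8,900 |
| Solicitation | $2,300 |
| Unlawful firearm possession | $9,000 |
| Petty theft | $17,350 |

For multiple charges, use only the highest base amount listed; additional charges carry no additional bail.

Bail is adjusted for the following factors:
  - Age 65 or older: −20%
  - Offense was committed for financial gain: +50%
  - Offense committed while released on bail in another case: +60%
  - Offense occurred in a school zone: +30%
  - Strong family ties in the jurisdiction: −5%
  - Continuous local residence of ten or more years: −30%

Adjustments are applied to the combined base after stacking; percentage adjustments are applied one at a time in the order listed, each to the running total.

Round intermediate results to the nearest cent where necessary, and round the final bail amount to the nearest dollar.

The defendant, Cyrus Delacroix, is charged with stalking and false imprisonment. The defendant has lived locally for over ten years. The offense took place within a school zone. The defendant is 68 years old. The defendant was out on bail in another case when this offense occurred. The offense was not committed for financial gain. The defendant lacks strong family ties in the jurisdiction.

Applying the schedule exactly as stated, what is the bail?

$119,392

Base amounts from the schedule: stalking $102,500; false imprisonment $8,900.
Stacking rule: use the highest base only. Highest is stalking at $102,500. Combined base = $102,500.
Age 65 or older (−20%): $102,500 × 0.8 = $82,000.
Offense committed while released on bail in another case (+60%): $82,000 × 1.6 = $131,200.
Offense occurred in a school zone (+30%): $131,200 × 1.3 = $170,560.
Continuous local residence of ten or more years (−30%): $170,560 × 0.7 = $119,392.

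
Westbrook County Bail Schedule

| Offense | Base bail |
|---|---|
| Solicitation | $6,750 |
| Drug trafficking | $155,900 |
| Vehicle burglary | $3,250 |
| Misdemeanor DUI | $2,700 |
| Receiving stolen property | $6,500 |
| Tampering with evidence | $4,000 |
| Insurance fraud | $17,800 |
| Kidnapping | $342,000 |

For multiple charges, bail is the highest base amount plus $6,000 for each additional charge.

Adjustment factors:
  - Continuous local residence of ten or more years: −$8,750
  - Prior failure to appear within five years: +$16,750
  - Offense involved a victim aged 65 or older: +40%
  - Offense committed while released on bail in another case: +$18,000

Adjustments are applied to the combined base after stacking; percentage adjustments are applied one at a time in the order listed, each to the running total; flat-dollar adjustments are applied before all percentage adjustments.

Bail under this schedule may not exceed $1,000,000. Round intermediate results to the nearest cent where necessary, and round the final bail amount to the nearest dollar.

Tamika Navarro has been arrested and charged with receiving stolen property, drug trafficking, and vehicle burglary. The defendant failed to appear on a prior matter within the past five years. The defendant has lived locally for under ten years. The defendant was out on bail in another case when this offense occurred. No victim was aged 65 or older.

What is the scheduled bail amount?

$202,650

Base amounts from the schedule: receiving stolen property $6,500; drug trafficking $155,900; vehicle burglary $3,250.
Stacking rule: highest base plus $6,000 per additional charge. Highest is drug trafficking at $155,900; 2 additional charges → +$12,000. Combined base = $167,900.
Prior failure to appear within five years (+$16,750 flat): $167,900 + $16,750 = $184,650.
Offense committed while released on bail in another case (+$18,000 flat): $184,650 + $18,000 = $202,650.
$202,650 is within the $1,000,000 maximum.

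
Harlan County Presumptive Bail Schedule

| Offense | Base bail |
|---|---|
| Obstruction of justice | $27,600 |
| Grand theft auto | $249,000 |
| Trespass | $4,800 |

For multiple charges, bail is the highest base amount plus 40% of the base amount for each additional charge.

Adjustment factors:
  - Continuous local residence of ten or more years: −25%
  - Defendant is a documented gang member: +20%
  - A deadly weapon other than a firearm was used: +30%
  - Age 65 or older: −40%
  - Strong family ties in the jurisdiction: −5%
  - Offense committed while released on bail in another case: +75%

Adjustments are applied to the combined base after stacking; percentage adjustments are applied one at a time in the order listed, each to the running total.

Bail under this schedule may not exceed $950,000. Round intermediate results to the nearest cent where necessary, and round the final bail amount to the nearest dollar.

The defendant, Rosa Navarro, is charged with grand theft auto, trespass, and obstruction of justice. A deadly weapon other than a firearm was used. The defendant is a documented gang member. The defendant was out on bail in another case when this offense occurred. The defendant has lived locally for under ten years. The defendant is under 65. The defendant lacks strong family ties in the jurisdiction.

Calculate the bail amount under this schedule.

$715,151

Base amounts from the schedule: grand theft auto $249,000; trespass $4,800; obstruction of justice $27,600.
Stacking rule: highest base plus 40% of each additional charge. Highest is grand theft auto at $249,000. Additional: $4,800 × 40% = $1,920; $27,600 × 40% = $11,040. Combined base = $249,000 + $12,960 = $261,960.
Defendant is a documented gang member (+20%): $261,960 × 1.2 = $314,352.
A deadly weapon other than a firearm was used (+30%): $314,352 × 1.3 = $408,657.60.
Offense committed while released on bail in another case (+75%): $408,657.60 × 1.75 = $715,150.80.
$715,150.80 is within the $950,000 maximum.
Rounded to the nearest dollar: $715,151.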